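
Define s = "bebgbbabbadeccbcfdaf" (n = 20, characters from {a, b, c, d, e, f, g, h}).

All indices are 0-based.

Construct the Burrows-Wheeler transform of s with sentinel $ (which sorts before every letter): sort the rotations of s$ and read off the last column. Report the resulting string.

rank  rotation               last
    0  $bebgbbabbadeccbcfdaf  f
    1  abbadeccbcfdaf$bebgbb  b
    2  adeccbcfdaf$bebgbbabb  b
    3  af$bebgbbabbadeccbcfd  d
    4  babbadeccbcfdaf$bebgb  b
    5  badeccbcfdaf$bebgbbab  b
    6  bbabbadeccbcfdaf$bebg  g
    7  bbadeccbcfdaf$bebgbba  a
    8  bcfdaf$bebgbbabbadecc  c
    9  bebgbbabbadeccbcfdaf$  $
   10  bgbbabbadeccbcfdaf$be  e
   11  cbcfdaf$bebgbbabbadec  c
   12  ccbcfdaf$bebgbbabbade  e
   13  cfdaf$bebgbbabbadeccb  b
   14  daf$bebgbbabbadeccbcf  f
   15  deccbcfdaf$bebgbbabba  a
   16  ebgbbabbadeccbcfdaf$b  b
   17  eccbcfdaf$bebgbbabbad  d
   18  f$bebgbbabbadeccbcfda  a
   19  fdaf$bebgbbabbadeccbc  c
   20  gbbabbadeccbcfdaf$beb  b

fbbdbbgac$ecebfabdacb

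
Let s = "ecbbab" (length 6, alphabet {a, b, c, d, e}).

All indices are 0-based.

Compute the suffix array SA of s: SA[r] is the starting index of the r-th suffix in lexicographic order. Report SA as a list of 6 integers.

sorted suffixes:
  #0 SA[0]=4  'ab'
  #1 SA[1]=5  'b'
  #2 SA[2]=3  'bab'
  #3 SA[3]=2  'bbab'
  #4 SA[4]=1  'cbbab'
  #5 SA[5]=0  'ecbbab'

[4, 5, 3, 2, 1, 0]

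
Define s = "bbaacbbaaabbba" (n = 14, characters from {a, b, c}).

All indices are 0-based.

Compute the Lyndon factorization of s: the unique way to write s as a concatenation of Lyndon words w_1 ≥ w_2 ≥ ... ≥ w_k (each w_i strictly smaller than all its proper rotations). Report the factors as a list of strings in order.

emit factor 1: 'b' (i=0, period=1)
emit factor 2: 'b' (i=1, period=1)
emit factor 3: 'aacbb' (i=2, period=5)
emit factor 4: 'aaabbb' (i=7, period=6)
emit factor 5: 'a' (i=13, period=1)

["b", "b", "aacbb", "aaabbb", "a"]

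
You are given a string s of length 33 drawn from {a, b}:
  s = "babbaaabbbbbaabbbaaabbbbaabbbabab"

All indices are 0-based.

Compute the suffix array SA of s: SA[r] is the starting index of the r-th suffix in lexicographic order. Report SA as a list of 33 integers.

rank→(start, suffix):
  0 → (17, 'aaabbbbaabbbabab')
  1 → (4, 'aaabbbbbaabbbaaabbbbaabbbabab')
  2 → (12, 'aabbbaaabbbbaabbbabab')
  3 → (24, 'aabbbabab')
  4 → (18, 'aabbbbaabbbabab')
  5 → (5, 'aabbbbbaabbbaaabbbbaabbbabab')
  6 → (31, 'ab')
  7 → (29, 'abab')
  8 → (1, 'abbaaabbbbbaabbbaaabbbbaabbbabab')
  9 → (13, 'abbbaaabbbbaabbbabab')
  10 → (25, 'abbbabab')
  11 → (19, 'abbbbaabbbabab')
  12 → (6, 'abbbbbaabbbaaabbbbaabbbabab')
  13 → (32, 'b')
  14 → (16, 'baaabbbbaabbbabab')
  15 → (3, 'baaabbbbbaabbbaaabbbbaabbbabab')
  16 → (11, 'baabbbaaabbbbaabbbabab')
  17 → (23, 'baabbbabab')
  18 → (30, 'bab')
  19 → (28, 'babab')
  20 → (0, 'babbaaabbbbbaabbbaaabbbbaabbbabab')
  21 → (15, 'bbaaabbbbaabbbabab')
  22 → (2, 'bbaaabbbbbaabbbaaabbbbaabbbabab')
  23 → (10, 'bbaabbbaaabbbbaabbbabab')
  24 → (22, 'bbaabbbabab')
  25 → (27, 'bbabab')
  26 → (14, 'bbbaaabbbbaabbbabab')
  27 → (9, 'bbbaabbbaaabbbbaabbbabab')
  28 → (21, 'bbbaabbbabab')
  29 → (26, 'bbbabab')
  30 → (8, 'bbbbaabbbaaabbbbaabbbabab')
  31 → (20, 'bbbbaabbbabab')
  32 → (7, 'bbbbbaabbbaaabbbbaabbbabab')

[17, 4, 12, 24, 18, 5, 31, 29, 1, 13, 25, 19, 6, 32, 16, 3, 11, 23, 30, 28, 0, 15, 2, 10, 22, 27, 14, 9, 21, 26, 8, 20, 7]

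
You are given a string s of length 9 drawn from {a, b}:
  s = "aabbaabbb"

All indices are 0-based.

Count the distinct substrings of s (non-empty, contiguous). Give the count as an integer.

31

rank | idx | suffix
   0 |   0 | aabbaabbb
   1 |   4 | aabbb
   2 |   1 | abbaabbb
   3 |   5 | abbb
   4 |   8 | b
   5 |   3 | baabbb
   6 |   7 | bb
   7 |   2 | bbaabbb
   8 |   6 | bbb

SA = [0, 4, 1, 5, 8, 3, 7, 2, 6]
i: (SA[i-1],SA[i]) lcp shared
  1: (0,4) 4 'aabb'
  2: (4,1) 1 'a'
  3: (1,5) 3 'abb'
  4: (5,8) 0 ''
  5: (8,3) 1 'b'
  6: (3,7) 1 'b'
  7: (7,2) 2 'bb'
  8: (2,6) 2 'bb'

n(n+1)/2 = 9·10/2 = 45
Σ LCP = 0 + 4 + 1 + 3 + 0 + 1 + 1 + 2 + 2 = 14
distinct = 45 − 14 = 31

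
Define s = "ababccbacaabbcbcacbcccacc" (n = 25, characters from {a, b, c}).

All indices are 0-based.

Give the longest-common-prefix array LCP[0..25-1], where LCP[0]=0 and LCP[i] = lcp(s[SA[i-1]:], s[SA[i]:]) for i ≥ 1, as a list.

rank | idx | suffix
   0 |   9 | aabbcbcacbcccacc
   1 |   0 | ababccbacaabbcbcacbcccacc
   2 |  10 | abbcbcacbcccacc
   3 |   2 | abccbacaabbcbcacbcccacc
   4 |   7 | acaabbcbcacbcccacc
   5 |  16 | acbcccacc
   6 |  22 | acc
   7 |   1 | babccbacaabbcbcacbcccacc
   8 |   6 | bacaabbcbcacbcccacc
   9 |  11 | bbcbcacbcccacc
  10 |  14 | bcacbcccacc
  11 |  12 | bcbcacbcccacc
  12 |   3 | bccbacaabbcbcacbcccacc
  13 |  18 | bcccacc
  14 |  24 | c
  15 |   8 | caabbcbcacbcccacc
  16 |  15 | cacbcccacc
  17 |  21 | cacc
  18 |   5 | cbacaabbcbcacbcccacc
  19 |  13 | cbcacbcccacc
  20 |  17 | cbcccacc
  21 |  23 | cc
  22 |  20 | ccacc
  23 |   4 | ccbacaabbcbcacbcccacc
  24 |  19 | cccacc

SA = [9, 0, 10, 2, 7, 16, 22, 1, 6, 11, 14, 12, 3, 18, 24, 8, 15, 21, 5, 13, 17, 23, 20, 4, 19]
[i] adj suffixes → lcp
  [1] 9/0 → 1 ('a')
  [2] 0/10 → 2 ('ab')
  [3] 10/2 → 2 ('ab')
  [4] 2/7 → 1 ('a')
  [5] 7/16 → 2 ('ac')
  [6] 16/22 → 2 ('ac')
  [7] 22/1 → 0 ('')
  [8] 1/6 → 2 ('ba')
  [9] 6/11 → 1 ('b')
  [10] 11/14 → 1 ('b')
  [11] 14/12 → 2 ('bc')
  [12] 12/3 → 2 ('bc')
  [13] 3/18 → 3 ('bcc')
  [14] 18/24 → 0 ('')
  [15] 24/8 → 1 ('c')
  [16] 8/15 → 2 ('ca')
  [17] 15/21 → 3 ('cac')
  [18] 21/5 → 1 ('c')
  [19] 5/13 → 2 ('cb')
  [20] 13/17 → 3 ('cbc')
  [21] 17/23 → 1 ('c')
  [22] 23/20 → 2 ('cc')
  [23] 20/4 → 2 ('cc')
  [24] 4/19 → 2 ('cc')

[0, 1, 2, 2, 1, 2, 2, 0, 2, 1, 1, 2, 2, 3, 0, 1, 2, 3, 1, 2, 3, 1, 2, 2, 2]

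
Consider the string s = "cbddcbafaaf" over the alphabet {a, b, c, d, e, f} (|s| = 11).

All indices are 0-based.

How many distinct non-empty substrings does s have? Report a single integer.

58

sorted suffixes:
  #0 SA[0]=8  'aaf'
  #1 SA[1]=9  'af'
  #2 SA[2]=6  'afaaf'
  #3 SA[3]=5  'bafaaf'
  #4 SA[4]=1  'bddcbafaaf'
  #5 SA[5]=4  'cbafaaf'
  #6 SA[6]=0  'cbddcbafaaf'
  #7 SA[7]=3  'dcbafaaf'
  #8 SA[8]=2  'ddcbafaaf'
  #9 SA[9]=10  'f'
  #10 SA[10]=7  'faaf'

SA = [8, 9, 6, 5, 1, 4, 0, 3, 2, 10, 7]
i: (SA[i-1],SA[i]) lcp shared
  1: (8,9) 1 'a'
  2: (9,6) 2 'af'
  3: (6,5) 0 ''
  4: (5,1) 1 'b'
  5: (1,4) 0 ''
  6: (4,0) 2 'cb'
  7: (0,3) 0 ''
  8: (3,2) 1 'd'
  9: (2,10) 0 ''
  10: (10,7) 1 'f'

n(n+1)/2 = 11·12/2 = 66
Σ LCP = 0 + 1 + 2 + 0 + 1 + 0 + 2 + 0 + 1 + 0 + 1 = 8
distinct = 66 − 8 = 58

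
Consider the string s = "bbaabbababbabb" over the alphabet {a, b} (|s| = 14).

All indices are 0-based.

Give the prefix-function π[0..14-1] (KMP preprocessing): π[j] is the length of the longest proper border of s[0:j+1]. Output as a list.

π[0] = 0
j=1 s[j]='b': π[1]=1 (border 'b')
j=2 s[j]='a': k: 1→0; π[2]=0 (border '')
j=3 s[j]='a': π[3]=0 (border '')
j=4 s[j]='b': π[4]=1 (border 'b')
j=5 s[j]='b': π[5]=2 (border 'bb')
j=6 s[j]='a': π[6]=3 (border 'bba')
j=7 s[j]='b': k: 3→0; π[7]=1 (border 'b')
j=8 s[j]='a': k: 1→0; π[8]=0 (border '')
j=9 s[j]='b': π[9]=1 (border 'b')
j=10 s[j]='b': π[10]=2 (border 'bb')
j=11 s[j]='a': π[11]=3 (border 'bba')
j=12 s[j]='b': k: 3→0; π[12]=1 (border 'b')
j=13 s[j]='b': π[13]=2 (border 'bb')

[0, 1, 0, 0, 1, 2, 3, 1, 0, 1, 2, 3, 1, 2]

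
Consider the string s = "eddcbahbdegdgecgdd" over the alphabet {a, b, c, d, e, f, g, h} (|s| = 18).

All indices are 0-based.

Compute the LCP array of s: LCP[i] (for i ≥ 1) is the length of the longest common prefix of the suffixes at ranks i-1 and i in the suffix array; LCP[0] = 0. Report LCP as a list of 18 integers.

rank→(start, suffix):
  0 → (5, 'ahbdegdgecgdd')
  1 → (4, 'bahbdegdgecgdd')
  2 → (7, 'bdegdgecgdd')
  3 → (3, 'cbahbdegdgecgdd')
  4 → (14, 'cgdd')
  5 → (17, 'd')
  6 → (2, 'dcbahbdegdgecgdd')
  7 → (16, 'dd')
  8 → (1, 'ddcbahbdegdgecgdd')
  9 → (8, 'degdgecgdd')
  10 → (11, 'dgecgdd')
  11 → (13, 'ecgdd')
  12 → (0, 'eddcbahbdegdgecgdd')
  13 → (9, 'egdgecgdd')
  14 → (15, 'gdd')
  15 → (10, 'gdgecgdd')
  16 → (12, 'gecgdd')
  17 → (6, 'hbdegdgecgdd')

SA = [5, 4, 7, 3, 14, 17, 2, 16, 1, 8, 11, 13, 0, 9, 15, 10, 12, 6]
[i] adj suffixes → lcp
  [1] 5/4 → 0 ('')
  [2] 4/7 → 1 ('b')
  [3] 7/3 → 0 ('')
  [4] 3/14 → 1 ('c')
  [5] 14/17 → 0 ('')
  [6] 17/2 → 1 ('d')
  [7] 2/16 → 1 ('d')
  [8] 16/1 → 2 ('dd')
  [9] 1/8 → 1 ('d')
  [10] 8/11 → 1 ('d')
  [11] 11/13 → 0 ('')
  [12] 13/0 → 1 ('e')
  [13] 0/9 → 1 ('e')
  [14] 9/15 → 0 ('')
  [15] 15/10 → 2 ('gd')
  [16] 10/12 → 1 ('g')
  [17] 12/6 → 0 ('')

[0, 0, 1, 0, 1, 0, 1, 1, 2, 1, 1, 0, 1, 1, 0, 2, 1, 0]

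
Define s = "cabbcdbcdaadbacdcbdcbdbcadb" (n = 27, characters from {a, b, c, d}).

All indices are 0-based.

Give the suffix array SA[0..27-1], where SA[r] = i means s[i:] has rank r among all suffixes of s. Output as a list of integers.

rank→(start, suffix):
  0 → (9, 'aadbacdcbdcbdbcadb')
  1 → (1, 'abbcdbcdaadbacdcbdcbdbcadb')
  2 → (13, 'acdcbdcbdbcadb')
  3 → (24, 'adb')
  4 → (10, 'adbacdcbdcbdbcadb')
  5 → (26, 'b')
  6 → (12, 'bacdcbdcbdbcadb')
  7 → (2, 'bbcdbcdaadbacdcbdcbdbcadb')
  8 → (22, 'bcadb')
  9 → (6, 'bcdaadbacdcbdcbdbcadb')
  10 → (3, 'bcdbcdaadbacdcbdcbdbcadb')
  11 → (20, 'bdbcadb')
  12 → (17, 'bdcbdbcadb')
  13 → (0, 'cabbcdbcdaadbacdcbdcbdbcadb')
  14 → (23, 'cadb')
  15 → (19, 'cbdbcadb')
  16 → (16, 'cbdcbdbcadb')
  17 → (7, 'cdaadbacdcbdcbdbcadb')
  18 → (4, 'cdbcdaadbacdcbdcbdbcadb')
  19 → (14, 'cdcbdcbdbcadb')
  20 → (8, 'daadbacdcbdcbdbcadb')
  21 → (25, 'db')
  22 → (11, 'dbacdcbdcbdbcadb')
  23 → (21, 'dbcadb')
  24 → (5, 'dbcdaadbacdcbdcbdbcadb')
  25 → (18, 'dcbdbcadb')
  26 → (15, 'dcbdcbdbcadb')

[9, 1, 13, 24, 10, 26, 12, 2, 22, 6, 3, 20, 17, 0, 23, 19, 16, 7, 4, 14, 8, 25, 11, 21, 5, 18, 15]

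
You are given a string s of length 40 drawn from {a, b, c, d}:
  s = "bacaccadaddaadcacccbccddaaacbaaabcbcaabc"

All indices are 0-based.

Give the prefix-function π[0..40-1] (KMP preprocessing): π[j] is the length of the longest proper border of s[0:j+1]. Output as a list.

π[0] = 0
j=1 s[j]='a': π[1]=0 (border '')
j=2 s[j]='c': π[2]=0 (border '')
j=3 s[j]='a': π[3]=0 (border '')
j=4 s[j]='c': π[4]=0 (border '')
j=5 s[j]='c': π[5]=0 (border '')
j=6 s[j]='a': π[6]=0 (border '')
j=7 s[j]='d': π[7]=0 (border '')
j=8 s[j]='a': π[8]=0 (border '')
j=9 s[j]='d': π[9]=0 (border '')
j=10 s[j]='d': π[10]=0 (border '')
j=11 s[j]='a': π[11]=0 (border '')
j=12 s[j]='a': π[12]=0 (border '')
j=13 s[j]='d': π[13]=0 (border '')
j=14 s[j]='c': π[14]=0 (border '')
j=15 s[j]='a': π[15]=0 (border '')
j=16 s[j]='c': π[16]=0 (border '')
j=17 s[j]='c': π[17]=0 (border '')
j=18 s[j]='c': π[18]=0 (border '')
j=19 s[j]='b': π[19]=1 (border 'b')
j=20 s[j]='c': k: 1→0; π[20]=0 (border '')
j=21 s[j]='c': π[21]=0 (border '')
j=22 s[j]='d': π[22]=0 (border '')
j=23 s[j]='d': π[23]=0 (border '')
j=24 s[j]='a': π[24]=0 (border '')
j=25 s[j]='a': π[25]=0 (border '')
j=26 s[j]='a': π[26]=0 (border '')
j=27 s[j]='c': π[27]=0 (border '')
j=28 s[j]='b': π[28]=1 (border 'b')
j=29 s[j]='a': π[29]=2 (border 'ba')
j=30 s[j]='a': k: 2→0; π[30]=0 (border '')
j=31 s[j]='a': π[31]=0 (border '')
j=32 s[j]='b': π[32]=1 (border 'b')
j=33 s[j]='c': k: 1→0; π[33]=0 (border '')
j=34 s[j]='b': π[34]=1 (border 'b')
j=35 s[j]='c': k: 1→0; π[35]=0 (border '')
j=36 s[j]='a': π[36]=0 (border '')
j=37 s[j]='a': π[37]=0 (border '')
j=38 s[j]='b': π[38]=1 (border 'b')
j=39 s[j]='c': k: 1→0; π[39]=0 (border '')

[0, 0, 0, 0, 0, 0, 0, 0, 0, 0, 0, 0, 0, 0, 0, 0, 0, 0, 0, 1, 0, 0, 0, 0, 0, 0, 0, 0, 1, 2, 0, 0, 1, 0, 1, 0, 0, 0, 1, 0]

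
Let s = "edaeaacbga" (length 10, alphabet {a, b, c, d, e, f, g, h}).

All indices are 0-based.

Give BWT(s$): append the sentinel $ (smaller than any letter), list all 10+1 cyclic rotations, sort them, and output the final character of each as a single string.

rank  rotation     last
    0  $edaeaacbga  a
    1  a$edaeaacbg  g
    2  aacbga$edae  e
    3  acbga$edaea  a
    4  aeaacbga$ed  d
    5  bga$edaeaac  c
    6  cbga$edaeaa  a
    7  daeaacbga$e  e
    8  eaacbga$eda  a
    9  edaeaacbga$  $
   10  ga$edaeaacb  b

ageadcaea$b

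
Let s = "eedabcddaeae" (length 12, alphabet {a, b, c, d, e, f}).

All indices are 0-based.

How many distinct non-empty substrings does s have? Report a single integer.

rank | idx | suffix
   0 |   3 | abcddaeae
   1 |  10 | ae
   2 |   8 | aeae
   3 |   4 | bcddaeae
   4 |   5 | cddaeae
   5 |   2 | dabcddaeae
   6 |   7 | daeae
   7 |   6 | ddaeae
   8 |  11 | e
   9 |   9 | eae
  10 |   1 | edabcddaeae
  11 |   0 | eedabcddaeae

SA = [3, 10, 8, 4, 5, 2, 7, 6, 11, 9, 1, 0]
i: (SA[i-1],SA[i]) lcp shared
  1: (3,10) 1 'a'
  2: (10,8) 2 'ae'
  3: (8,4) 0 ''
  4: (4,5) 0 ''
  5: (5,2) 0 ''
  6: (2,7) 2 'da'
  7: (7,6) 1 'd'
  8: (6,11) 0 ''
  9: (11,9) 1 'e'
  10: (9,1) 1 'e'
  11: (1,0) 1 'e'

n(n+1)/2 = 12·13/2 = 78
Σ LCP = 0 + 1 + 2 + 0 + 0 + 0 + 2 + 1 + 0 + 1 + 1 + 1 = 9
distinct = 78 − 9 = 69

69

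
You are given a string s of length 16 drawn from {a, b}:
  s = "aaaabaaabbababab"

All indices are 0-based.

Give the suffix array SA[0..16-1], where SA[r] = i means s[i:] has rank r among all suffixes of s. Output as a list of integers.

sorted suffixes:
  #0 SA[0]=0  'aaaabaaabbababab'
  #1 SA[1]=1  'aaabaaabbababab'
  #2 SA[2]=5  'aaabbababab'
  #3 SA[3]=2  'aabaaabbababab'
  #4 SA[4]=6  'aabbababab'
  #5 SA[5]=14  'ab'
  #6 SA[6]=3  'abaaabbababab'
  #7 SA[7]=12  'abab'
  #8 SA[8]=10  'ababab'
  #9 SA[9]=7  'abbababab'
  #10 SA[10]=15  'b'
  #11 SA[11]=4  'baaabbababab'
  #12 SA[12]=13  'bab'
  #13 SA[13]=11  'babab'
  #14 SA[14]=9  'bababab'
  #15 SA[15]=8  'bbababab'

[0, 1, 5, 2, 6, 14, 3, 12, 10, 7, 15, 4, 13, 11, 9, 8]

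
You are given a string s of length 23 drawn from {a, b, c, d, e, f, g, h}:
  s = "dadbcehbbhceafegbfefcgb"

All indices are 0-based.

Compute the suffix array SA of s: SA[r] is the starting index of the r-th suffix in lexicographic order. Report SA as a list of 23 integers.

[1, 12, 22, 7, 3, 16, 8, 10, 4, 20, 0, 2, 11, 18, 14, 5, 19, 17, 13, 21, 15, 6, 9]

rank | idx | suffix
   0 |   1 | adbcehbbhceafegbfefcgb
   1 |  12 | afegbfefcgb
   2 |  22 | b
   3 |   7 | bbhceafegbfefcgb
   4 |   3 | bcehbbhceafegbfefcgb
   5 |  16 | bfefcgb
   6 |   8 | bhceafegbfefcgb
   7 |  10 | ceafegbfefcgb
   8 |   4 | cehbbhceafegbfefcgb
   9 |  20 | cgb
  10 |   0 | dadbcehbbhceafegbfefcgb
  11 |   2 | dbcehbbhceafegbfefcgb
  12 |  11 | eafegbfefcgb
  13 |  18 | efcgb
  14 |  14 | egbfefcgb
  15 |   5 | ehbbhceafegbfefcgb
  16 |  19 | fcgb
  17 |  17 | fefcgb
  18 |  13 | fegbfefcgb
  19 |  21 | gb
  20 |  15 | gbfefcgb
  21 |   6 | hbbhceafegbfefcgb
  22 |   9 | hceafegbfefcgb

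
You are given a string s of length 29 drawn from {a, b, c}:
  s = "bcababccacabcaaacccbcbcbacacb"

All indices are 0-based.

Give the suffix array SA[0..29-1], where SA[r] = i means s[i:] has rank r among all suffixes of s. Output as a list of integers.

[13, 14, 2, 10, 4, 8, 24, 26, 15, 28, 3, 23, 11, 0, 21, 19, 5, 12, 1, 9, 7, 25, 27, 22, 20, 18, 6, 17, 16]

rank | idx | suffix
   0 |  13 | aaacccbcbcbacacb
   1 |  14 | aacccbcbcbacacb
   2 |   2 | ababccacabcaaacccbcbcbacacb
   3 |  10 | abcaaacccbcbcbacacb
   4 |   4 | abccacabcaaacccbcbcbacacb
   5 |   8 | acabcaaacccbcbcbacacb
   6 |  24 | acacb
   7 |  26 | acb
   8 |  15 | acccbcbcbacacb
   9 |  28 | b
  10 |   3 | babccacabcaaacccbcbcbacacb
  11 |  23 | bacacb
  12 |  11 | bcaaacccbcbcbacacb
  13 |   0 | bcababccacabcaaacccbcbcbacacb
  14 |  21 | bcbacacb
  15 |  19 | bcbcbacacb
  16 |   5 | bccacabcaaacccbcbcbacacb
  17 |  12 | caaacccbcbcbacacb
  18 |   1 | cababccacabcaaacccbcbcbacacb
  19 |   9 | cabcaaacccbcbcbacacb
  20 |   7 | cacabcaaacccbcbcbacacb
  21 |  25 | cacb
  22 |  27 | cb
  23 |  22 | cbacacb
  24 |  20 | cbcbacacb
  25 |  18 | cbcbcbacacb
  26 |   6 | ccacabcaaacccbcbcbacacb
  27 |  17 | ccbcbcbacacb
  28 |  16 | cccbcbcbacacb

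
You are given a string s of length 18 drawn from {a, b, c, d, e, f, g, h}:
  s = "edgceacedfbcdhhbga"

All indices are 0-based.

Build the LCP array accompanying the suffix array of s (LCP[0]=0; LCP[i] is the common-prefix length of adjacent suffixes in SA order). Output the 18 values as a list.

[0, 1, 0, 1, 0, 1, 2, 0, 1, 1, 0, 1, 2, 0, 0, 1, 0, 1]

sorted suffixes:
  #0 SA[0]=17  'a'
  #1 SA[1]=5  'acedfbcdhhbga'
  #2 SA[2]=10  'bcdhhbga'
  #3 SA[3]=15  'bga'
  #4 SA[4]=11  'cdhhbga'
  #5 SA[5]=3  'ceacedfbcdhhbga'
  #6 SA[6]=6  'cedfbcdhhbga'
  #7 SA[7]=8  'dfbcdhhbga'
  #8 SA[8]=1  'dgceacedfbcdhhbga'
  #9 SA[9]=12  'dhhbga'
  #10 SA[10]=4  'eacedfbcdhhbga'
  #11 SA[11]=7  'edfbcdhhbga'
  #12 SA[12]=0  'edgceacedfbcdhhbga'
  #13 SA[13]=9  'fbcdhhbga'
  #14 SA[14]=16  'ga'
  #15 SA[15]=2  'gceacedfbcdhhbga'
  #16 SA[16]=14  'hbga'
  #17 SA[17]=13  'hhbga'

SA = [17, 5, 10, 15, 11, 3, 6, 8, 1, 12, 4, 7, 0, 9, 16, 2, 14, 13]
[i] adj suffixes → lcp
  [1] 17/5 → 1 ('a')
  [2] 5/10 → 0 ('')
  [3] 10/15 → 1 ('b')
  [4] 15/11 → 0 ('')
  [5] 11/3 → 1 ('c')
  [6] 3/6 → 2 ('ce')
  [7] 6/8 → 0 ('')
  [8] 8/1 → 1 ('d')
  [9] 1/12 → 1 ('d')
  [10] 12/4 → 0 ('')
  [11] 4/7 → 1 ('e')
  [12] 7/0 → 2 ('ed')
  [13] 0/9 → 0 ('')
  [14] 9/16 → 0 ('')
  [15] 16/2 → 1 ('g')
  [16] 2/14 → 0 ('')
  [17] 14/13 → 1 ('h')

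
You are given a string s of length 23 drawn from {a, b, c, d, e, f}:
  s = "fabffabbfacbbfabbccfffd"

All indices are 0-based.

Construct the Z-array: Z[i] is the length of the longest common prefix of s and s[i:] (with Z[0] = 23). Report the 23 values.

[23, 0, 0, 1, 3, 0, 0, 0, 2, 0, 0, 0, 0, 3, 0, 0, 0, 0, 0, 1, 1, 1, 0]

Z[0]=23
i=1: i≥r, start 0; Z[1]=0
i=2: i≥r, start 0; Z[2]=0
i=3: i≥r, start 0; Z[3]=1 extend→box=[3,4)
i=4: i≥r, start 0; Z[4]=3 extend→box=[4,7)
i=5: min(r-i=2, Z[1]=0)=0; Z[5]=0
i=6: min(r-i=1, Z[2]=0)=0; Z[6]=0
i=7: i≥r, start 0; Z[7]=0
i=8: i≥r, start 0; Z[8]=2 extend→box=[8,10)
i=9: min(r-i=1, Z[1]=0)=0; Z[9]=0
i=10: i≥r, start 0; Z[10]=0
i=11: i≥r, start 0; Z[11]=0
i=12: i≥r, start 0; Z[12]=0
i=13: i≥r, start 0; Z[13]=3 extend→box=[13,16)
i=14: min(r-i=2, Z[1]=0)=0; Z[14]=0
i=15: min(r-i=1, Z[2]=0)=0; Z[15]=0
i=16: i≥r, start 0; Z[16]=0
i=17: i≥r, start 0; Z[17]=0
i=18: i≥r, start 0; Z[18]=0
i=19: i≥r, start 0; Z[19]=1 extend→box=[19,20)
i=20: i≥r, start 0; Z[20]=1 extend→box=[20,21)
i=21: i≥r, start 0; Z[21]=1 extend→box=[21,22)
i=22: i≥r, start 0; Z[22]=0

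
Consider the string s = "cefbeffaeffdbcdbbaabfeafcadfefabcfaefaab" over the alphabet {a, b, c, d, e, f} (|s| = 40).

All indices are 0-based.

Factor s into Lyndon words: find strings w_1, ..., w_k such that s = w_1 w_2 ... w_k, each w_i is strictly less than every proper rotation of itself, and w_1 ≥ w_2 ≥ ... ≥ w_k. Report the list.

["cef", "beff", "aeffdbcdbb", "aabfeafcadfefabcfaef", "aab"]

emit factor 1: 'cef' (i=0, period=3)
emit factor 2: 'beff' (i=3, period=4)
emit factor 3: 'aeffdbcdbb' (i=7, period=10)
emit factor 4: 'aabfeafcadfefabcfaef' (i=17, period=20)
emit factor 5: 'aab' (i=37, period=3)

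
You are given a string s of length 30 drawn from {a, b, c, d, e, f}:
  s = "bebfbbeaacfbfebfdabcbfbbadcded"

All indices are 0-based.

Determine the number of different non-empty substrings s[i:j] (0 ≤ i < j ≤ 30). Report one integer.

rank→(start, suffix):
  0 → (7, 'aacfbfebfdabcbfbbadcded')
  1 → (17, 'abcbfbbadcded')
  2 → (8, 'acfbfebfdabcbfbbadcded')
  3 → (24, 'adcded')
  4 → (23, 'badcded')
  5 → (22, 'bbadcded')
  6 → (4, 'bbeaacfbfebfdabcbfbbadcded')
  7 → (18, 'bcbfbbadcded')
  8 → (5, 'beaacfbfebfdabcbfbbadcded')
  9 → (0, 'bebfbbeaacfbfebfdabcbfbbadcded')
  10 → (20, 'bfbbadcded')
  11 → (2, 'bfbbeaacfbfebfdabcbfbbadcded')
  12 → (14, 'bfdabcbfbbadcded')
  13 → (11, 'bfebfdabcbfbbadcded')
  14 → (19, 'cbfbbadcded')
  15 → (26, 'cded')
  16 → (9, 'cfbfebfdabcbfbbadcded')
  17 → (29, 'd')
  18 → (16, 'dabcbfbbadcded')
  19 → (25, 'dcded')
  20 → (27, 'ded')
  21 → (6, 'eaacfbfebfdabcbfbbadcded')
  22 → (1, 'ebfbbeaacfbfebfdabcbfbbadcded')
  23 → (13, 'ebfdabcbfbbadcded')
  24 → (28, 'ed')
  25 → (21, 'fbbadcded')
  26 → (3, 'fbbeaacfbfebfdabcbfbbadcded')
  27 → (10, 'fbfebfdabcbfbbadcded')
  28 → (15, 'fdabcbfbbadcded')
  29 → (12, 'febfdabcbfbbadcded')

SA = [7, 17, 8, 24, 23, 22, 4, 18, 5, 0, 20, 2, 14, 11, 19, 26, 9, 29, 16, 25, 27, 6, 1, 13, 28, 21, 3, 10, 15, 12]
[i] adj suffixes → lcp
  [1] 7/17 → 1 ('a')
  [2] 17/8 → 1 ('a')
  [3] 8/24 → 1 ('a')
  [4] 24/23 → 0 ('')
  [5] 23/22 → 1 ('b')
  [6] 22/4 → 2 ('bb')
  [7] 4/18 → 1 ('b')
  [8] 18/5 → 1 ('b')
  [9] 5/0 → 2 ('be')
  [10] 0/20 → 1 ('b')
  [11] 20/2 → 4 ('bfbb')
  [12] 2/14 → 2 ('bf')
  [13] 14/11 → 2 ('bf')
  [14] 11/19 → 0 ('')
  [15] 19/26 → 1 ('c')
  [16] 26/9 → 1 ('c')
  [17] 9/29 → 0 ('')
  [18] 29/16 → 1 ('d')
  [19] 16/25 → 1 ('d')
  [20] 25/27 → 1 ('d')
  [21] 27/6 → 0 ('')
  [22] 6/1 → 1 ('e')
  [23] 1/13 → 3 ('ebf')
  [24] 13/28 → 1 ('e')
  [25] 28/21 → 0 ('')
  [26] 21/3 → 3 ('fbb')
  [27] 3/10 → 2 ('fb')
  [28] 10/15 → 1 ('f')
  [29] 15/12 → 1 ('f')

n(n+1)/2 = 30·31/2 = 465
Σ LCP = 0 + 1 + 1 + 1 + 0 + 1 + 2 + 1 + 1 + 2 + 1 + 4 + 2 + 2 + 0 + 1 + 1 + 0 + 1 + 1 + 1 + 0 + 1 + 3 + 1 + 0 + 3 + 2 + 1 + 1 = 36
distinct = 465 − 36 = 429

429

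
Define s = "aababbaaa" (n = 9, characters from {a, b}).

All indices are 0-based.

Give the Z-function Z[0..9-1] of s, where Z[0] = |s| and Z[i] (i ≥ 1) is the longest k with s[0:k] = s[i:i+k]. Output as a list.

[9, 1, 0, 1, 0, 0, 2, 2, 1]

Z[0]=9
i=1: outside box; Z[1]=1 scan→box=[1,2)
i=2: outside box; Z[2]=0
i=3: outside box; Z[3]=1 scan→box=[3,4)
i=4: outside box; Z[4]=0
i=5: outside box; Z[5]=0
i=6: outside box; Z[6]=2 scan→box=[6,8)
i=7: min(r-i=1, Z[1]=1)=1; Z[7]=2 scan→box=[7,9)
i=8: min(r-i=1, Z[1]=1)=1; Z[8]=1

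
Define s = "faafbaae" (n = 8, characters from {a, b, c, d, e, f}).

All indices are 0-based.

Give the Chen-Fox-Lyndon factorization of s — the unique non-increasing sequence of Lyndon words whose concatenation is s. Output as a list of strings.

["f", "aafb", "aae"]

emit factor 1: 'f' (i=0, period=1)
emit factor 2: 'aafb' (i=1, period=4)
emit factor 3: 'aae' (i=5, period=3)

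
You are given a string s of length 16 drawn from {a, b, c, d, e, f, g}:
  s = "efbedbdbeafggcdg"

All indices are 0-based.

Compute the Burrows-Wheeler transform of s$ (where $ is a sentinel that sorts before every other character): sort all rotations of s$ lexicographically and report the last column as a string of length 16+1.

geddfgebcbb$eadgf

rank  rotation           last
    0  $efbedbdbeafggcdg  g
    1  afggcdg$efbedbdbe  e
    2  bdbeafggcdg$efbed  d
    3  beafggcdg$efbedbd  d
    4  bedbdbeafggcdg$ef  f
    5  cdg$efbedbdbeafgg  g
    6  dbdbeafggcdg$efbe  e
    7  dbeafggcdg$efbedb  b
    8  dg$efbedbdbeafggc  c
    9  eafggcdg$efbedbdb  b
   10  edbdbeafggcdg$efb  b
   11  efbedbdbeafggcdg$  $
   12  fbedbdbeafggcdg$e  e
   13  fggcdg$efbedbdbea  a
   14  g$efbedbdbeafggcd  d
   15  gcdg$efbedbdbeafg  g
   16  ggcdg$efbedbdbeaf  f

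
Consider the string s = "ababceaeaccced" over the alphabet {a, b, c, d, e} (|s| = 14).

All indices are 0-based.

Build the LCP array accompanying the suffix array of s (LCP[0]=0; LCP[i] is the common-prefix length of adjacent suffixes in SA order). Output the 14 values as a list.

sorted suffixes:
  #0 SA[0]=0  'ababceaeaccced'
  #1 SA[1]=2  'abceaeaccced'
  #2 SA[2]=8  'accced'
  #3 SA[3]=6  'aeaccced'
  #4 SA[4]=1  'babceaeaccced'
  #5 SA[5]=3  'bceaeaccced'
  #6 SA[6]=9  'ccced'
  #7 SA[7]=10  'cced'
  #8 SA[8]=4  'ceaeaccced'
  #9 SA[9]=11  'ced'
  #10 SA[10]=13  'd'
  #11 SA[11]=7  'eaccced'
  #12 SA[12]=5  'eaeaccced'
  #13 SA[13]=12  'ed'

SA = [0, 2, 8, 6, 1, 3, 9, 10, 4, 11, 13, 7, 5, 12]
i: (SA[i-1],SA[i]) lcp shared
  1: (0,2) 2 'ab'
  2: (2,8) 1 'a'
  3: (8,6) 1 'a'
  4: (6,1) 0 ''
  5: (1,3) 1 'b'
  6: (3,9) 0 ''
  7: (9,10) 2 'cc'
  8: (10,4) 1 'c'
  9: (4,11) 2 'ce'
  10: (11,13) 0 ''
  11: (13,7) 0 ''
  12: (7,5) 2 'ea'
  13: (5,12) 1 'e'

[0, 2, 1, 1, 0, 1, 0, 2, 1, 2, 0, 0, 2, 1]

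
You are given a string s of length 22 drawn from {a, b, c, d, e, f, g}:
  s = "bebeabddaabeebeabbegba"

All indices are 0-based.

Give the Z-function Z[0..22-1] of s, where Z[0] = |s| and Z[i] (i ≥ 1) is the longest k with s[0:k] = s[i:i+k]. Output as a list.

[22, 0, 2, 0, 0, 1, 0, 0, 0, 0, 2, 0, 0, 2, 0, 0, 1, 2, 0, 0, 1, 0]

Z[0]=22
i=1: outside box; Z[1]=0
i=2: outside box; Z[2]=2 extend→box=[2,4)
i=3: min(r-i=1, Z[1]=0)=0; Z[3]=0
i=4: outside box; Z[4]=0
i=5: outside box; Z[5]=1 extend→box=[5,6)
i=6: outside box; Z[6]=0
i=7: outside box; Z[7]=0
i=8: outside box; Z[8]=0
i=9: outside box; Z[9]=0
i=10: outside box; Z[10]=2 extend→box=[10,12)
i=11: min(r-i=1, Z[1]=0)=0; Z[11]=0
i=12: outside box; Z[12]=0
i=13: outside box; Z[13]=2 extend→box=[13,15)
i=14: min(r-i=1, Z[1]=0)=0; Z[14]=0
i=15: outside box; Z[15]=0
i=16: outside box; Z[16]=1 extend→box=[16,17)
i=17: outside box; Z[17]=2 extend→box=[17,19)
i=18: min(r-i=1, Z[1]=0)=0; Z[18]=0
i=19: outside box; Z[19]=0
i=20: outside box; Z[20]=1 extend→box=[20,21)
i=21: outside box; Z[21]=0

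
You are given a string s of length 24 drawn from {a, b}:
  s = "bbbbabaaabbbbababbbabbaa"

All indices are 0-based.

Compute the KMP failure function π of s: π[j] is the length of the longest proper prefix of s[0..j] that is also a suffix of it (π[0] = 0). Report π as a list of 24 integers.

[0, 1, 2, 3, 0, 1, 0, 0, 0, 1, 2, 3, 4, 5, 6, 7, 1, 2, 3, 0, 1, 2, 0, 0]

π[0] = 0
j=1 s[j]='b': π[1]=1 (border 'b')
j=2 s[j]='b': π[2]=2 (border 'bb')
j=3 s[j]='b': π[3]=3 (border 'bbb')
j=4 s[j]='a': k: 3→2→1→0; π[4]=0 (border '')
j=5 s[j]='b': π[5]=1 (border 'b')
j=6 s[j]='a': k: 1→0; π[6]=0 (border '')
j=7 s[j]='a': π[7]=0 (border '')
j=8 s[j]='a': π[8]=0 (border '')
j=9 s[j]='b': π[9]=1 (border 'b')
j=10 s[j]='b': π[10]=2 (border 'bb')
j=11 s[j]='b': π[11]=3 (border 'bbb')
j=12 s[j]='b': π[12]=4 (border 'bbbb')
j=13 s[j]='a': π[13]=5 (border 'bbbba')
j=14 s[j]='b': π[14]=6 (border 'bbbbab')
j=15 s[j]='a': π[15]=7 (border 'bbbbaba')
j=16 s[j]='b': k: 7→0; π[16]=1 (border 'b')
j=17 s[j]='b': π[17]=2 (border 'bb')
j=18 s[j]='b': π[18]=3 (border 'bbb')
j=19 s[j]='a': k: 3→2→1→0; π[19]=0 (border '')
j=20 s[j]='b': π[20]=1 (border 'b')
j=21 s[j]='b': π[21]=2 (border 'bb')
j=22 s[j]='a': k: 2→1→0; π[22]=0 (border '')
j=23 s[j]='a': π[23]=0 (border '')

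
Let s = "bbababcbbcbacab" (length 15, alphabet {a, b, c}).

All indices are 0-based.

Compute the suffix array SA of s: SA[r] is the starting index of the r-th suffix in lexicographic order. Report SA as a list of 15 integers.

sorted suffixes:
  #0 SA[0]=13  'ab'
  #1 SA[1]=2  'ababcbbcbacab'
  #2 SA[2]=4  'abcbbcbacab'
  #3 SA[3]=11  'acab'
  #4 SA[4]=14  'b'
  #5 SA[5]=1  'bababcbbcbacab'
  #6 SA[6]=3  'babcbbcbacab'
  #7 SA[7]=10  'bacab'
  #8 SA[8]=0  'bbababcbbcbacab'
  #9 SA[9]=7  'bbcbacab'
  #10 SA[10]=8  'bcbacab'
  #11 SA[11]=5  'bcbbcbacab'
  #12 SA[12]=12  'cab'
  #13 SA[13]=9  'cbacab'
  #14 SA[14]=6  'cbbcbacab'

[13, 2, 4, 11, 14, 1, 3, 10, 0, 7, 8, 5, 12, 9, 6]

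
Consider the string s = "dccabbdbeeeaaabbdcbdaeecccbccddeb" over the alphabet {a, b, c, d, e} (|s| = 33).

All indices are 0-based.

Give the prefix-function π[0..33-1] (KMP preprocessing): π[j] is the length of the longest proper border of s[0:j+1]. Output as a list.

π[0] = 0
j=1 s[j]='c': π[1]=0 (border '')
j=2 s[j]='c': π[2]=0 (border '')
j=3 s[j]='a': π[3]=0 (border '')
j=4 s[j]='b': π[4]=0 (border '')
j=5 s[j]='b': π[5]=0 (border '')
j=6 s[j]='d': π[6]=1 (border 'd')
j=7 s[j]='b': k: 1→0; π[7]=0 (border '')
j=8 s[j]='e': π[8]=0 (border '')
j=9 s[j]='e': π[9]=0 (border '')
j=10 s[j]='e': π[10]=0 (border '')
j=11 s[j]='a': π[11]=0 (border '')
j=12 s[j]='a': π[12]=0 (border '')
j=13 s[j]='a': π[13]=0 (border '')
j=14 s[j]='b': π[14]=0 (border '')
j=15 s[j]='b': π[15]=0 (border '')
j=16 s[j]='d': π[16]=1 (border 'd')
j=17 s[j]='c': π[17]=2 (border 'dc')
j=18 s[j]='b': k: 2→0; π[18]=0 (border '')
j=19 s[j]='d': π[19]=1 (border 'd')
j=20 s[j]='a': k: 1→0; π[20]=0 (border '')
j=21 s[j]='e': π[21]=0 (border '')
j=22 s[j]='e': π[22]=0 (border '')
j=23 s[j]='c': π[23]=0 (border '')
j=24 s[j]='c': π[24]=0 (border '')
j=25 s[j]='c': π[25]=0 (border '')
j=26 s[j]='b': π[26]=0 (border '')
j=27 s[j]='c': π[27]=0 (border '')
j=28 s[j]='c': π[28]=0 (border '')
j=29 s[j]='d': π[29]=1 (border 'd')
j=30 s[j]='d': k: 1→0; π[30]=1 (border 'd')
j=31 s[j]='e': k: 1→0; π[31]=0 (border '')
j=32 s[j]='b': π[32]=0 (border '')

[0, 0, 0, 0, 0, 0, 1, 0, 0, 0, 0, 0, 0, 0, 0, 0, 1, 2, 0, 1, 0, 0, 0, 0, 0, 0, 0, 0, 0, 1, 1, 0, 0]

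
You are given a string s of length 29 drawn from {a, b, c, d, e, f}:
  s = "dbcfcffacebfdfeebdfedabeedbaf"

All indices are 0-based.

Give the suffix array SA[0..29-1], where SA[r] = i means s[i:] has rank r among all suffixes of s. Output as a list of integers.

[21, 7, 27, 26, 1, 16, 22, 10, 8, 2, 4, 20, 25, 0, 17, 12, 15, 9, 19, 24, 14, 23, 28, 6, 3, 11, 18, 13, 5]

rank | idx | suffix
   0 |  21 | abeedbaf
   1 |   7 | acebfdfeebdfedabeedbaf
   2 |  27 | af
   3 |  26 | baf
   4 |   1 | bcfcffacebfdfeebdfedabeedbaf
   5 |  16 | bdfedabeedbaf
   6 |  22 | beedbaf
   7 |  10 | bfdfeebdfedabeedbaf
   8 |   8 | cebfdfeebdfedabeedbaf
   9 |   2 | cfcffacebfdfeebdfedabeedbaf
  10 |   4 | cffacebfdfeebdfedabeedbaf
  11 |  20 | dabeedbaf
  12 |  25 | dbaf
  13 |   0 | dbcfcffacebfdfeebdfedabeedbaf
  14 |  17 | dfedabeedbaf
  15 |  12 | dfeebdfedabeedbaf
  16 |  15 | ebdfedabeedbaf
  17 |   9 | ebfdfeebdfedabeedbaf
  18 |  19 | edabeedbaf
  19 |  24 | edbaf
  20 |  14 | eebdfedabeedbaf
  21 |  23 | eedbaf
  22 |  28 | f
  23 |   6 | facebfdfeebdfedabeedbaf
  24 |   3 | fcffacebfdfeebdfedabeedbaf
  25 |  11 | fdfeebdfedabeedbaf
  26 |  18 | fedabeedbaf
  27 |  13 | feebdfedabeedbaf
  28 |   5 | ffacebfdfeebdfedabeedbaf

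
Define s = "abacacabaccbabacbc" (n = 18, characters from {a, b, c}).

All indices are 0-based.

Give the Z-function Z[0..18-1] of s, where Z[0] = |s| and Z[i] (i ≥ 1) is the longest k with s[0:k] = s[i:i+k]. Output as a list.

Z[0]=18
i=1: outside box; Z[1]=0
i=2: outside box; Z[2]=1 grow→box=[2,3)
i=3: outside box; Z[3]=0
i=4: outside box; Z[4]=1 grow→box=[4,5)
i=5: outside box; Z[5]=0
i=6: outside box; Z[6]=4 grow→box=[6,10)
i=7: min(r-i=3, Z[1]=0)=0; Z[7]=0
i=8: min(r-i=2, Z[2]=1)=1; Z[8]=1
i=9: min(r-i=1, Z[3]=0)=0; Z[9]=0
i=10: outside box; Z[10]=0
i=11: outside box; Z[11]=0
i=12: outside box; Z[12]=4 grow→box=[12,16)
i=13: min(r-i=3, Z[1]=0)=0; Z[13]=0
i=14: min(r-i=2, Z[2]=1)=1; Z[14]=1
i=15: min(r-i=1, Z[3]=0)=0; Z[15]=0
i=16: outside box; Z[16]=0
i=17: outside box; Z[17]=0

[18, 0, 1, 0, 1, 0, 4, 0, 1, 0, 0, 0, 4, 0, 1, 0, 0, 0]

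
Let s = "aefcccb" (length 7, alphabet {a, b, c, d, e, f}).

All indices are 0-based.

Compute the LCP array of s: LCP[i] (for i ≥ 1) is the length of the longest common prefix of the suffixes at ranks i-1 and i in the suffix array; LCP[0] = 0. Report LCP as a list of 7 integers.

rank→(start, suffix):
  0 → (0, 'aefcccb')
  1 → (6, 'b')
  2 → (5, 'cb')
  3 → (4, 'ccb')
  4 → (3, 'cccb')
  5 → (1, 'efcccb')
  6 → (2, 'fcccb')

SA = [0, 6, 5, 4, 3, 1, 2]
[i] adj suffixes → lcp
  [1] 0/6 → 0 ('')
  [2] 6/5 → 0 ('')
  [3] 5/4 → 1 ('c')
  [4] 4/3 → 2 ('cc')
  [5] 3/1 → 0 ('')
  [6] 1/2 → 0 ('')

[0, 0, 0, 1, 2, 0, 0]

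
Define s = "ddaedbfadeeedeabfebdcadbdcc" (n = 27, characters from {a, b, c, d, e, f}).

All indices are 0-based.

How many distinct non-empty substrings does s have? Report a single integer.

348

rank | idx | suffix
   0 |  14 | abfebdcadbdcc
   1 |  21 | adbdcc
   2 |   7 | adeeedeabfebdcadbdcc
   3 |   2 | aedbfadeeedeabfebdcadbdcc
   4 |  18 | bdcadbdcc
   5 |  23 | bdcc
   6 |   5 | bfadeeedeabfebdcadbdcc
   7 |  15 | bfebdcadbdcc
   8 |  26 | c
   9 |  20 | cadbdcc
  10 |  25 | cc
  11 |   1 | daedbfadeeedeabfebdcadbdcc
  12 |  22 | dbdcc
  13 |   4 | dbfadeeedeabfebdcadbdcc
  14 |  19 | dcadbdcc
  15 |  24 | dcc
  16 |   0 | ddaedbfadeeedeabfebdcadbdcc
  17 |  12 | deabfebdcadbdcc
  18 |   8 | deeedeabfebdcadbdcc
  19 |  13 | eabfebdcadbdcc
  20 |  17 | ebdcadbdcc
  21 |   3 | edbfadeeedeabfebdcadbdcc
  22 |  11 | edeabfebdcadbdcc
  23 |  10 | eedeabfebdcadbdcc
  24 |   9 | eeedeabfebdcadbdcc
  25 |   6 | fadeeedeabfebdcadbdcc
  26 |  16 | febdcadbdcc

SA = [14, 21, 7, 2, 18, 23, 5, 15, 26, 20, 25, 1, 22, 4, 19, 24, 0, 12, 8, 13, 17, 3, 11, 10, 9, 6, 16]
i: (SA[i-1],SA[i]) lcp shared
  1: (14,21) 1 'a'
  2: (21,7) 2 'ad'
  3: (7,2) 1 'a'
  4: (2,18) 0 ''
  5: (18,23) 3 'bdc'
  6: (23,5) 1 'b'
  7: (5,15) 2 'bf'
  8: (15,26) 0 ''
  9: (26,20) 1 'c'
  10: (20,25) 1 'c'
  11: (25,1) 0 ''
  12: (1,22) 1 'd'
  13: (22,4) 2 'db'
  14: (4,19) 1 'd'
  15: (19,24) 2 'dc'
  16: (24,0) 1 'd'
  17: (0,12) 1 'd'
  18: (12,8) 2 'de'
  19: (8,13) 0 ''
  20: (13,17) 1 'e'
  21: (17,3) 1 'e'
  22: (3,11) 2 'ed'
  23: (11,10) 1 'e'
  24: (10,9) 2 'ee'
  25: (9,6) 0 ''
  26: (6,16) 1 'f'

n(n+1)/2 = 27·28/2 = 378
Σ LCP = 0 + 1 + 2 + 1 + 0 + 3 + 1 + 2 + 0 + 1 + 1 + 0 + 1 + 2 + 1 + 2 + 1 + 1 + 2 + 0 + 1 + 1 + 2 + 1 + 2 + 0 + 1 = 30
distinct = 378 − 30 = 348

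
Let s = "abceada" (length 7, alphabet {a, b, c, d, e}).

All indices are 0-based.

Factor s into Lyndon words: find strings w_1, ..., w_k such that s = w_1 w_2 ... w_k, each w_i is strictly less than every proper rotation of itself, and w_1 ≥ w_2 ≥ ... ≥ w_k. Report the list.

emit factor 1: 'abcead' (i=0, period=6)
emit factor 2: 'a' (i=6, period=1)

["abcead", "a"]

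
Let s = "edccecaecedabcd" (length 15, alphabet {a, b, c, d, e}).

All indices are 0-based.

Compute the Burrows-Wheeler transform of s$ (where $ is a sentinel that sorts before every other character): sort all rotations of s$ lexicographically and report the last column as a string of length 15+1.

ddcaedbceceecac$

rank  rotation          last
    0  $edccecaecedabcd  d
    1  abcd$edccecaeced  d
    2  aecedabcd$edccec  c
    3  bcd$edccecaeceda  a
    4  caecedabcd$edcce  e
    5  ccecaecedabcd$ed  d
    6  cd$edccecaecedab  b
    7  cecaecedabcd$edc  c
    8  cedabcd$edccecae  e
    9  d$edccecaecedabc  c
   10  dabcd$edccecaece  e
   11  dccecaecedabcd$e  e
   12  ecaecedabcd$edcc  c
   13  ecedabcd$edcceca  a
   14  edabcd$edccecaec  c
   15  edccecaecedabcd$  $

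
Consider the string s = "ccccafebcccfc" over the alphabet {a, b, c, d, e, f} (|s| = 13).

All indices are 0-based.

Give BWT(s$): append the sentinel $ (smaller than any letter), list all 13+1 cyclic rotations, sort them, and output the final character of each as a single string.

ccefccc$bccfca

rank  rotation        last
    0  $ccccafebcccfc  c
    1  afebcccfc$cccc  c
    2  bcccfc$ccccafe  e
    3  c$ccccafebcccf  f
    4  cafebcccfc$ccc  c
    5  ccafebcccfc$cc  c
    6  cccafebcccfc$c  c
    7  ccccafebcccfc$  $
    8  cccfc$ccccafeb  b
    9  ccfc$ccccafebc  c
   10  cfc$ccccafebcc  c
   11  ebcccfc$ccccaf  f
   12  fc$ccccafebccc  c
   13  febcccfc$cccca  a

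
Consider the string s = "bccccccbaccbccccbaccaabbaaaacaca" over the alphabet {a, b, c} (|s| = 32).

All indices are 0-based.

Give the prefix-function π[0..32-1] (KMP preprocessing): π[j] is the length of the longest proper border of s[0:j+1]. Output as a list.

[0, 0, 0, 0, 0, 0, 0, 1, 0, 0, 0, 1, 2, 3, 4, 5, 1, 0, 0, 0, 0, 0, 1, 1, 0, 0, 0, 0, 0, 0, 0, 0]

π[0] = 0
j=1 s[j]='c': π[1]=0 (border '')
j=2 s[j]='c': π[2]=0 (border '')
j=3 s[j]='c': π[3]=0 (border '')
j=4 s[j]='c': π[4]=0 (border '')
j=5 s[j]='c': π[5]=0 (border '')
j=6 s[j]='c': π[6]=0 (border '')
j=7 s[j]='b': π[7]=1 (border 'b')
j=8 s[j]='a': k: 1→0; π[8]=0 (border '')
j=9 s[j]='c': π[9]=0 (border '')
j=10 s[j]='c': π[10]=0 (border '')
j=11 s[j]='b': π[11]=1 (border 'b')
j=12 s[j]='c': π[12]=2 (border 'bc')
j=13 s[j]='c': π[13]=3 (border 'bcc')
j=14 s[j]='c': π[14]=4 (border 'bccc')
j=15 s[j]='c': π[15]=5 (border 'bcccc')
j=16 s[j]='b': k: 5→0; π[16]=1 (border 'b')
j=17 s[j]='a': k: 1→0; π[17]=0 (border '')
j=18 s[j]='c': π[18]=0 (border '')
j=19 s[j]='c': π[19]=0 (border '')
j=20 s[j]='a': π[20]=0 (border '')
j=21 s[j]='a': π[21]=0 (border '')
j=22 s[j]='b': π[22]=1 (border 'b')
j=23 s[j]='b': k: 1→0; π[23]=1 (border 'b')
j=24 s[j]='a': k: 1→0; π[24]=0 (border '')
j=25 s[j]='a': π[25]=0 (border '')
j=26 s[j]='a': π[26]=0 (border '')
j=27 s[j]='a': π[27]=0 (border '')
j=28 s[j]='c': π[28]=0 (border '')
j=29 s[j]='a': π[29]=0 (border '')
j=30 s[j]='c': π[30]=0 (border '')
j=31 s[j]='a': π[31]=0 (border '')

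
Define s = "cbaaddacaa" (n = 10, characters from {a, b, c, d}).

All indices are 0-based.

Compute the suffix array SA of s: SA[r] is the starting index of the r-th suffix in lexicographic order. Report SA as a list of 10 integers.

rank | idx | suffix
   0 |   9 | a
   1 |   8 | aa
   2 |   2 | aaddacaa
   3 |   6 | acaa
   4 |   3 | addacaa
   5 |   1 | baaddacaa
   6 |   7 | caa
   7 |   0 | cbaaddacaa
   8 |   5 | dacaa
   9 |   4 | ddacaa

[9, 8, 2, 6, 3, 1, 7, 0, 5, 4]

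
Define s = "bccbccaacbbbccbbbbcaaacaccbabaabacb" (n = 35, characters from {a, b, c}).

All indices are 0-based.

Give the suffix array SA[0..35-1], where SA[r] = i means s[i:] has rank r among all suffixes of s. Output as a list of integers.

rank | idx | suffix
   0 |  19 | aaacaccbabaabacb
   1 |  29 | aabacb
   2 |  20 | aacaccbabaabacb
   3 |   6 | aacbbbccbbbbcaaacaccbabaabacb
   4 |  27 | abaabacb
   5 |  30 | abacb
   6 |  21 | acaccbabaabacb
   7 |  32 | acb
   8 |   7 | acbbbccbbbbcaaacaccbabaabacb
   9 |  23 | accbabaabacb
  10 |  34 | b
  11 |  28 | baabacb
  12 |  26 | babaabacb
  13 |  31 | bacb
  14 |  14 | bbbbcaaacaccbabaabacb
  15 |  15 | bbbcaaacaccbabaabacb
  16 |   9 | bbbccbbbbcaaacaccbabaabacb
  17 |  16 | bbcaaacaccbabaabacb
  18 |  10 | bbccbbbbcaaacaccbabaabacb
  19 |  17 | bcaaacaccbabaabacb
  20 |   3 | bccaacbbbccbbbbcaaacaccbabaabacb
  21 |  11 | bccbbbbcaaacaccbabaabacb
  22 |   0 | bccbccaacbbbccbbbbcaaacaccbabaabacb
  23 |  18 | caaacaccbabaabacb
  24 |   5 | caacbbbccbbbbcaaacaccbabaabacb
  25 |  22 | caccbabaabacb
  26 |  33 | cb
  27 |  25 | cbabaabacb
  28 |  13 | cbbbbcaaacaccbabaabacb
  29 |   8 | cbbbccbbbbcaaacaccbabaabacb
  30 |   2 | cbccaacbbbccbbbbcaaacaccbabaabacb
  31 |   4 | ccaacbbbccbbbbcaaacaccbabaabacb
  32 |  24 | ccbabaabacb
  33 |  12 | ccbbbbcaaacaccbabaabacb
  34 |   1 | ccbccaacbbbccbbbbcaaacaccbabaabacb

[19, 29, 20, 6, 27, 30, 21, 32, 7, 23, 34, 28, 26, 31, 14, 15, 9, 16, 10, 17, 3, 11, 0, 18, 5, 22, 33, 25, 13, 8, 2, 4, 24, 12, 1]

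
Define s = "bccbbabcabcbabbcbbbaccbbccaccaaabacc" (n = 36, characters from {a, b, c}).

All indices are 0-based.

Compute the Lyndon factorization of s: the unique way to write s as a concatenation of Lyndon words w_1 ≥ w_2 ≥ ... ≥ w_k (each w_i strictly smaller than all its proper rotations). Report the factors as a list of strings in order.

["bcc", "b", "b", "abcabcb", "abbcbbbaccbbccacc", "aaabacc"]

emit factor 1: 'bcc' (i=0, period=3)
emit factor 2: 'b' (i=3, period=1)
emit factor 3: 'b' (i=4, period=1)
emit factor 4: 'abcabcb' (i=5, period=7)
emit factor 5: 'abbcbbbaccbbccacc' (i=12, period=17)
emit factor 6: 'aaabacc' (i=29, period=7)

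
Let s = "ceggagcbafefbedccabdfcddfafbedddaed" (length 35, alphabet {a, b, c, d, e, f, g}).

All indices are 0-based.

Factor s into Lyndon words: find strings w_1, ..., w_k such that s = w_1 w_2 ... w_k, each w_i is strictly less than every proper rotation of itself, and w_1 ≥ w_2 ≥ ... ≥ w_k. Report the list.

emit factor 1: 'cegg' (i=0, period=4)
emit factor 2: 'agcb' (i=4, period=4)
emit factor 3: 'afefbedcc' (i=8, period=9)
emit factor 4: 'abdfcddfafbedddaed' (i=17, period=18)

["cegg", "agcb", "afefbedcc", "abdfcddfafbedddaed"]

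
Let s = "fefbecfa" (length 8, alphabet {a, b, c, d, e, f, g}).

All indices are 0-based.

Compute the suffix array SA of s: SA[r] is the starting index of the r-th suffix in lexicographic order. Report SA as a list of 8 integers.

rank | idx | suffix
   0 |   7 | a
   1 |   3 | becfa
   2 |   5 | cfa
   3 |   4 | ecfa
   4 |   1 | efbecfa
   5 |   6 | fa
   6 |   2 | fbecfa
   7 |   0 | fefbecfa

[7, 3, 5, 4, 1, 6, 2, 0]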